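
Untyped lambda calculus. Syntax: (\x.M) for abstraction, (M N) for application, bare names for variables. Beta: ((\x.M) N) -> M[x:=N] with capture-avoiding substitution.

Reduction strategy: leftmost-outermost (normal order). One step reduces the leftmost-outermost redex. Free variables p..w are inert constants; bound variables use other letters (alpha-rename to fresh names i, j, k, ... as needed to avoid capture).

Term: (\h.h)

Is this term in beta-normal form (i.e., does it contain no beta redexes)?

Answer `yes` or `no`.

Term: (\h.h)
No beta redexes found.

Answer: yes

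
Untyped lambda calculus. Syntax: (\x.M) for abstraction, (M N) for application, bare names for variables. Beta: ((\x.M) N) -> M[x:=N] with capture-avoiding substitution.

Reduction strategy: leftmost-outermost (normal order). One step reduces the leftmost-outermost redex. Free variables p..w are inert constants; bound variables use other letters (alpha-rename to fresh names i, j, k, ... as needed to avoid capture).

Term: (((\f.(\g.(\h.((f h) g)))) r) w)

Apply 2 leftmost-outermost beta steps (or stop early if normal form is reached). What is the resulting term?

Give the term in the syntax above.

Answer: (\h.((r h) w))

Derivation:
Step 0: (((\f.(\g.(\h.((f h) g)))) r) w)
Step 1: ((\g.(\h.((r h) g))) w)
Step 2: (\h.((r h) w))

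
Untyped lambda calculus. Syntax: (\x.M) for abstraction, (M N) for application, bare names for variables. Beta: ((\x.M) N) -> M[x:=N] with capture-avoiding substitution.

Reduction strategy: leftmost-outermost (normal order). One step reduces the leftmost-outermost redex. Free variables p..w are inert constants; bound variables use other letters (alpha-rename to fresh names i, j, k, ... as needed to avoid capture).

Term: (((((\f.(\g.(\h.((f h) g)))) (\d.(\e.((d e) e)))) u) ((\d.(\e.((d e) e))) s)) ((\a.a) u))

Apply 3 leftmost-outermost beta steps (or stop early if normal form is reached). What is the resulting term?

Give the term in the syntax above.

Step 0: (((((\f.(\g.(\h.((f h) g)))) (\d.(\e.((d e) e)))) u) ((\d.(\e.((d e) e))) s)) ((\a.a) u))
Step 1: ((((\g.(\h.(((\d.(\e.((d e) e))) h) g))) u) ((\d.(\e.((d e) e))) s)) ((\a.a) u))
Step 2: (((\h.(((\d.(\e.((d e) e))) h) u)) ((\d.(\e.((d e) e))) s)) ((\a.a) u))
Step 3: ((((\d.(\e.((d e) e))) ((\d.(\e.((d e) e))) s)) u) ((\a.a) u))

Answer: ((((\d.(\e.((d e) e))) ((\d.(\e.((d e) e))) s)) u) ((\a.a) u))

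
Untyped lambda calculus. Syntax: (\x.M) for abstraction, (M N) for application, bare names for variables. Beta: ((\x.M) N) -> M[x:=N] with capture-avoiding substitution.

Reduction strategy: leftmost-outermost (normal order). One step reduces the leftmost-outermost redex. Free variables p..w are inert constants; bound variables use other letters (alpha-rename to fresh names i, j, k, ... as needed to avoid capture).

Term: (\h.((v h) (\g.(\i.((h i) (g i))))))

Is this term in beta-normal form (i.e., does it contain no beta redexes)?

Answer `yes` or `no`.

Answer: yes

Derivation:
Term: (\h.((v h) (\g.(\i.((h i) (g i))))))
No beta redexes found.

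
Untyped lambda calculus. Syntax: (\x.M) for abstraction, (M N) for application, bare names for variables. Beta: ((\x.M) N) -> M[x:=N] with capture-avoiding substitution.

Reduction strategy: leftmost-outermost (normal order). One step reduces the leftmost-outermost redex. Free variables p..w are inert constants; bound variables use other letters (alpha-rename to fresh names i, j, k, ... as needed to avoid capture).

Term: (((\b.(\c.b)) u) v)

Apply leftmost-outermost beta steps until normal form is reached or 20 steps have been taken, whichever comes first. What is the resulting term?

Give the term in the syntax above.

Answer: u

Derivation:
Step 0: (((\b.(\c.b)) u) v)
Step 1: ((\c.u) v)
Step 2: u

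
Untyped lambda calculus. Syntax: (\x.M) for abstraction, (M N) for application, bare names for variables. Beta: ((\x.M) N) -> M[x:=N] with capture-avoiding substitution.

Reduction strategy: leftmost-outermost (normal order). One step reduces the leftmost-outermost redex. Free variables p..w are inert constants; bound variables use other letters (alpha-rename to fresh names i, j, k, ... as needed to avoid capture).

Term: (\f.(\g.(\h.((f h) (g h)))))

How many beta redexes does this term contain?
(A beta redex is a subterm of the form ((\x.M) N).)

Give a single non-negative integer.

Term: (\f.(\g.(\h.((f h) (g h)))))
  (no redexes)
Total redexes: 0

Answer: 0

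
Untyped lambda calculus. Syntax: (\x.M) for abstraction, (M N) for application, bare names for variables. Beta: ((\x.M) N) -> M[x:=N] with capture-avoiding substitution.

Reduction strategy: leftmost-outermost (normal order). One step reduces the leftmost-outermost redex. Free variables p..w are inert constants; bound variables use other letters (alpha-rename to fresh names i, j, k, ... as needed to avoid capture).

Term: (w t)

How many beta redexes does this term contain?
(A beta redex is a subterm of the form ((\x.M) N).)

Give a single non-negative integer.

Term: (w t)
  (no redexes)
Total redexes: 0

Answer: 0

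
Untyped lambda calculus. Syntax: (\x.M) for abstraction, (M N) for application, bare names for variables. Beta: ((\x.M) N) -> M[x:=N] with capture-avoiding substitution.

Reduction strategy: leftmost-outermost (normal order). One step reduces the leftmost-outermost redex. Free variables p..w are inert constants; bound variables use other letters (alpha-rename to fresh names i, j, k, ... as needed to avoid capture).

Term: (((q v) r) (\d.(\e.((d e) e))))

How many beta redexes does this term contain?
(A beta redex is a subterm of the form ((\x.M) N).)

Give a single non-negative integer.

Term: (((q v) r) (\d.(\e.((d e) e))))
  (no redexes)
Total redexes: 0

Answer: 0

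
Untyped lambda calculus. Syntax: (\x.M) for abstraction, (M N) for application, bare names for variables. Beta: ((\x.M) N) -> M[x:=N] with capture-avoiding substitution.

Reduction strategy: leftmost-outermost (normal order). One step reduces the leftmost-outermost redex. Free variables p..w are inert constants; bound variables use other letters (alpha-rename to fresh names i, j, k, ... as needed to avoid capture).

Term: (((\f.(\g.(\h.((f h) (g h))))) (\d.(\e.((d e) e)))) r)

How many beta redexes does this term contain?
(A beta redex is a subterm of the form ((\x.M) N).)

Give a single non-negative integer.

Term: (((\f.(\g.(\h.((f h) (g h))))) (\d.(\e.((d e) e)))) r)
  Redex: ((\f.(\g.(\h.((f h) (g h))))) (\d.(\e.((d e) e))))
Total redexes: 1

Answer: 1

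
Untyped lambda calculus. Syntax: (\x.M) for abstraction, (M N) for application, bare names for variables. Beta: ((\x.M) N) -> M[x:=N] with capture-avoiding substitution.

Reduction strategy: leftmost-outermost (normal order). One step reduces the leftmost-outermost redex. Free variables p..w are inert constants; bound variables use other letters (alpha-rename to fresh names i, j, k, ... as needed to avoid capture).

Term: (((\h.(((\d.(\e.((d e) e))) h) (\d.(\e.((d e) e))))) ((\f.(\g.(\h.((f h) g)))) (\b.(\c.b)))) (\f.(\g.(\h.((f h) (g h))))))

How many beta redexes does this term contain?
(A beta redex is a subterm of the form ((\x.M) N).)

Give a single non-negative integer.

Answer: 3

Derivation:
Term: (((\h.(((\d.(\e.((d e) e))) h) (\d.(\e.((d e) e))))) ((\f.(\g.(\h.((f h) g)))) (\b.(\c.b)))) (\f.(\g.(\h.((f h) (g h))))))
  Redex: ((\h.(((\d.(\e.((d e) e))) h) (\d.(\e.((d e) e))))) ((\f.(\g.(\h.((f h) g)))) (\b.(\c.b))))
  Redex: ((\d.(\e.((d e) e))) h)
  Redex: ((\f.(\g.(\h.((f h) g)))) (\b.(\c.b)))
Total redexes: 3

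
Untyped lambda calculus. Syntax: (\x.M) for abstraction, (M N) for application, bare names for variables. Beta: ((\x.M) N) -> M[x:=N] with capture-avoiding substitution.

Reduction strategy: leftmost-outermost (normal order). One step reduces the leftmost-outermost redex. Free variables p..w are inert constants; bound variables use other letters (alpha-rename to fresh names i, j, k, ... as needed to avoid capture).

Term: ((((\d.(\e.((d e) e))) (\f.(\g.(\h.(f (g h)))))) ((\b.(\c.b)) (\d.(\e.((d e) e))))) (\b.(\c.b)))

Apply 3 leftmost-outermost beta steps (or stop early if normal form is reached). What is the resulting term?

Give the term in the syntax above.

Step 0: ((((\d.(\e.((d e) e))) (\f.(\g.(\h.(f (g h)))))) ((\b.(\c.b)) (\d.(\e.((d e) e))))) (\b.(\c.b)))
Step 1: (((\e.(((\f.(\g.(\h.(f (g h))))) e) e)) ((\b.(\c.b)) (\d.(\e.((d e) e))))) (\b.(\c.b)))
Step 2: ((((\f.(\g.(\h.(f (g h))))) ((\b.(\c.b)) (\d.(\e.((d e) e))))) ((\b.(\c.b)) (\d.(\e.((d e) e))))) (\b.(\c.b)))
Step 3: (((\g.(\h.(((\b.(\c.b)) (\d.(\e.((d e) e)))) (g h)))) ((\b.(\c.b)) (\d.(\e.((d e) e))))) (\b.(\c.b)))

Answer: (((\g.(\h.(((\b.(\c.b)) (\d.(\e.((d e) e)))) (g h)))) ((\b.(\c.b)) (\d.(\e.((d e) e))))) (\b.(\c.b)))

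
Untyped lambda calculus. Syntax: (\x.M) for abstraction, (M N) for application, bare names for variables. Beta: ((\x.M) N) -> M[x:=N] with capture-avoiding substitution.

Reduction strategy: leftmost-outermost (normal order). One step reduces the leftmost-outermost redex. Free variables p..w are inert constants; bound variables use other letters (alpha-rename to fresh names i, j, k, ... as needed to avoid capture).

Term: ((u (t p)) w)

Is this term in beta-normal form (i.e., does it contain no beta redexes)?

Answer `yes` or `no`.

Term: ((u (t p)) w)
No beta redexes found.

Answer: yes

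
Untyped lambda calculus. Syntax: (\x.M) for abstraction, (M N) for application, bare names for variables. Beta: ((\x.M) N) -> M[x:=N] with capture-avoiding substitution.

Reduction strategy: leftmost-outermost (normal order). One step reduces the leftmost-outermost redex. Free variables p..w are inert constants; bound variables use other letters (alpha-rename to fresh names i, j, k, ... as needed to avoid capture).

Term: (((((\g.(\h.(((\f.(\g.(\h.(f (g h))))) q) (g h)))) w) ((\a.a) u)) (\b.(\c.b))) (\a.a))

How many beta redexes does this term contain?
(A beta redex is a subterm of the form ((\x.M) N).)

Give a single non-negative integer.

Term: (((((\g.(\h.(((\f.(\g.(\h.(f (g h))))) q) (g h)))) w) ((\a.a) u)) (\b.(\c.b))) (\a.a))
  Redex: ((\g.(\h.(((\f.(\g.(\h.(f (g h))))) q) (g h)))) w)
  Redex: ((\f.(\g.(\h.(f (g h))))) q)
  Redex: ((\a.a) u)
Total redexes: 3

Answer: 3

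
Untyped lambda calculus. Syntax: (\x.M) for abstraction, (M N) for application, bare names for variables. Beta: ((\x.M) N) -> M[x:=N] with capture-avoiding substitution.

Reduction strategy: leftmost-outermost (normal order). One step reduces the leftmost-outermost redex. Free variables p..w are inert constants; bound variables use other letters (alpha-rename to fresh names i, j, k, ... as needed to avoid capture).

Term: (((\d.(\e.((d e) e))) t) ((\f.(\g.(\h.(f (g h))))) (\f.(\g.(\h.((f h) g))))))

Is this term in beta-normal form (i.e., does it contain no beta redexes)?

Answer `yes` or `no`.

Term: (((\d.(\e.((d e) e))) t) ((\f.(\g.(\h.(f (g h))))) (\f.(\g.(\h.((f h) g))))))
Found 2 beta redex(es).

Answer: no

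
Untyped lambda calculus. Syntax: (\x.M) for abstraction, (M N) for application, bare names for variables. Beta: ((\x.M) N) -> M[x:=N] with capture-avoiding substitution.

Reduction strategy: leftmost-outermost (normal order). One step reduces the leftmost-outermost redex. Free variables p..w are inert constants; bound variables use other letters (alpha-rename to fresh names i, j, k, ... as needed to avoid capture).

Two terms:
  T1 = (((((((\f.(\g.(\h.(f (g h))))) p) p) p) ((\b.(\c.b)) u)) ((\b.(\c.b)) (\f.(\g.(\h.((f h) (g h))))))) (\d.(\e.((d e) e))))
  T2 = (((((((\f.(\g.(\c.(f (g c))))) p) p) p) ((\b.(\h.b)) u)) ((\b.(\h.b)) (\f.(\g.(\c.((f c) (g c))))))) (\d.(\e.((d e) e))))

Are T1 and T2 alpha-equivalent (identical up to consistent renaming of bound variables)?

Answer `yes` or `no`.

Term 1: (((((((\f.(\g.(\h.(f (g h))))) p) p) p) ((\b.(\c.b)) u)) ((\b.(\c.b)) (\f.(\g.(\h.((f h) (g h))))))) (\d.(\e.((d e) e))))
Term 2: (((((((\f.(\g.(\c.(f (g c))))) p) p) p) ((\b.(\h.b)) u)) ((\b.(\h.b)) (\f.(\g.(\c.((f c) (g c))))))) (\d.(\e.((d e) e))))
Alpha-equivalence: compare structure up to binder renaming.
Result: True

Answer: yes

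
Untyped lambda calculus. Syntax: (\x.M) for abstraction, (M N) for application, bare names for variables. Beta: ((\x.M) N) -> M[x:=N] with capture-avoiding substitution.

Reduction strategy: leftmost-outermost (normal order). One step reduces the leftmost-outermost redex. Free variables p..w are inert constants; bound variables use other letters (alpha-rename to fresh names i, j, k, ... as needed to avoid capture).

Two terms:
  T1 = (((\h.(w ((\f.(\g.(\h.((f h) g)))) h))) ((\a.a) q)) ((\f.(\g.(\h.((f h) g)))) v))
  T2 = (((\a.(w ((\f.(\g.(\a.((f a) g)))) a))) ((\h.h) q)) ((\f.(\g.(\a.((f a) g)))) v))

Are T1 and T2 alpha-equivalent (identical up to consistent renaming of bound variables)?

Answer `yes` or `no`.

Answer: yes

Derivation:
Term 1: (((\h.(w ((\f.(\g.(\h.((f h) g)))) h))) ((\a.a) q)) ((\f.(\g.(\h.((f h) g)))) v))
Term 2: (((\a.(w ((\f.(\g.(\a.((f a) g)))) a))) ((\h.h) q)) ((\f.(\g.(\a.((f a) g)))) v))
Alpha-equivalence: compare structure up to binder renaming.
Result: True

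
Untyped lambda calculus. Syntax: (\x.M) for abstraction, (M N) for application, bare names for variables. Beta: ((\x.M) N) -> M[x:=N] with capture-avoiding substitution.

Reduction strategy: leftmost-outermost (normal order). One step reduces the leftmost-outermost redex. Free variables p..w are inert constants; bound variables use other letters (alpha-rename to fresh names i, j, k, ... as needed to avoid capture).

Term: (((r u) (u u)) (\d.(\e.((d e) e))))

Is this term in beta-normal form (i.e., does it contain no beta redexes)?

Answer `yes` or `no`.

Answer: yes

Derivation:
Term: (((r u) (u u)) (\d.(\e.((d e) e))))
No beta redexes found.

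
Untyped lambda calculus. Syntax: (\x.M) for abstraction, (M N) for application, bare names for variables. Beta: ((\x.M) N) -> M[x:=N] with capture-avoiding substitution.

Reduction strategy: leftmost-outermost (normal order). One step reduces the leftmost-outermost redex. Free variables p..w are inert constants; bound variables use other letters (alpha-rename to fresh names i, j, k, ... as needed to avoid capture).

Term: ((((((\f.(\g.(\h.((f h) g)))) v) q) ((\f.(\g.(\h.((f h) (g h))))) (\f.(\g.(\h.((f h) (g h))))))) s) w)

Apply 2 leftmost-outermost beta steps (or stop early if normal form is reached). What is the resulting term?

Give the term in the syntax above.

Answer: ((((\h.((v h) q)) ((\f.(\g.(\h.((f h) (g h))))) (\f.(\g.(\h.((f h) (g h))))))) s) w)

Derivation:
Step 0: ((((((\f.(\g.(\h.((f h) g)))) v) q) ((\f.(\g.(\h.((f h) (g h))))) (\f.(\g.(\h.((f h) (g h))))))) s) w)
Step 1: (((((\g.(\h.((v h) g))) q) ((\f.(\g.(\h.((f h) (g h))))) (\f.(\g.(\h.((f h) (g h))))))) s) w)
Step 2: ((((\h.((v h) q)) ((\f.(\g.(\h.((f h) (g h))))) (\f.(\g.(\h.((f h) (g h))))))) s) w)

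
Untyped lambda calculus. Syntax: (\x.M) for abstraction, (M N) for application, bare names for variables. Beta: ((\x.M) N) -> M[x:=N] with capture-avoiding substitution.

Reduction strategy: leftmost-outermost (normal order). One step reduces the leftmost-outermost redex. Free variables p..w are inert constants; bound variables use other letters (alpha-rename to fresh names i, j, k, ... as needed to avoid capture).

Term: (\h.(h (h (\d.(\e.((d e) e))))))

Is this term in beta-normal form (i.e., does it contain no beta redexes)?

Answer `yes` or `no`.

Term: (\h.(h (h (\d.(\e.((d e) e))))))
No beta redexes found.

Answer: yes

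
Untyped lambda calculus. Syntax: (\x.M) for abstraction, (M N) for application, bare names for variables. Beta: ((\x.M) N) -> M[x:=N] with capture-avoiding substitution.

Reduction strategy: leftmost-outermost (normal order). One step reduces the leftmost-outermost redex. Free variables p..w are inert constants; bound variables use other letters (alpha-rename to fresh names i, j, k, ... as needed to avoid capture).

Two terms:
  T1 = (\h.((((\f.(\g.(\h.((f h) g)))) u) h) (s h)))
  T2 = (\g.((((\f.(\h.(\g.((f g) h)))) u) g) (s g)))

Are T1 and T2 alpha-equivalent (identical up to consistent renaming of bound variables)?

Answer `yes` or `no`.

Answer: yes

Derivation:
Term 1: (\h.((((\f.(\g.(\h.((f h) g)))) u) h) (s h)))
Term 2: (\g.((((\f.(\h.(\g.((f g) h)))) u) g) (s g)))
Alpha-equivalence: compare structure up to binder renaming.
Result: True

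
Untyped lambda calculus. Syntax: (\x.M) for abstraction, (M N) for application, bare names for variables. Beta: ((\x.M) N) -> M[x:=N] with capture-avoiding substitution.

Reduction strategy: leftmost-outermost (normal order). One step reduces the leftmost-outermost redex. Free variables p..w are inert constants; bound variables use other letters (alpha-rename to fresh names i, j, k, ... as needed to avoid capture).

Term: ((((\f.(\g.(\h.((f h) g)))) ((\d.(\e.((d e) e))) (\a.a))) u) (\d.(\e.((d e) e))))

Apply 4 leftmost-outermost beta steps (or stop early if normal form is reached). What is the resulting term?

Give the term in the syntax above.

Step 0: ((((\f.(\g.(\h.((f h) g)))) ((\d.(\e.((d e) e))) (\a.a))) u) (\d.(\e.((d e) e))))
Step 1: (((\g.(\h.((((\d.(\e.((d e) e))) (\a.a)) h) g))) u) (\d.(\e.((d e) e))))
Step 2: ((\h.((((\d.(\e.((d e) e))) (\a.a)) h) u)) (\d.(\e.((d e) e))))
Step 3: ((((\d.(\e.((d e) e))) (\a.a)) (\d.(\e.((d e) e)))) u)
Step 4: (((\e.(((\a.a) e) e)) (\d.(\e.((d e) e)))) u)

Answer: (((\e.(((\a.a) e) e)) (\d.(\e.((d e) e)))) u)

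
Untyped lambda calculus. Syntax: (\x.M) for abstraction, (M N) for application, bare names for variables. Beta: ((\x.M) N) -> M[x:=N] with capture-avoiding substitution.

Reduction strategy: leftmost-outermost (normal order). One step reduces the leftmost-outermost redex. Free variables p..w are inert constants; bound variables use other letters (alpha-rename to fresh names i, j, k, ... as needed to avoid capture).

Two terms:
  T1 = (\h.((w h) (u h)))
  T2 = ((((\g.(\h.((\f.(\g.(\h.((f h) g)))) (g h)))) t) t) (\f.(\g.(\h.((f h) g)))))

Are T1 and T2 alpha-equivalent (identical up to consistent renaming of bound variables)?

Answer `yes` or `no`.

Answer: no

Derivation:
Term 1: (\h.((w h) (u h)))
Term 2: ((((\g.(\h.((\f.(\g.(\h.((f h) g)))) (g h)))) t) t) (\f.(\g.(\h.((f h) g)))))
Alpha-equivalence: compare structure up to binder renaming.
Result: False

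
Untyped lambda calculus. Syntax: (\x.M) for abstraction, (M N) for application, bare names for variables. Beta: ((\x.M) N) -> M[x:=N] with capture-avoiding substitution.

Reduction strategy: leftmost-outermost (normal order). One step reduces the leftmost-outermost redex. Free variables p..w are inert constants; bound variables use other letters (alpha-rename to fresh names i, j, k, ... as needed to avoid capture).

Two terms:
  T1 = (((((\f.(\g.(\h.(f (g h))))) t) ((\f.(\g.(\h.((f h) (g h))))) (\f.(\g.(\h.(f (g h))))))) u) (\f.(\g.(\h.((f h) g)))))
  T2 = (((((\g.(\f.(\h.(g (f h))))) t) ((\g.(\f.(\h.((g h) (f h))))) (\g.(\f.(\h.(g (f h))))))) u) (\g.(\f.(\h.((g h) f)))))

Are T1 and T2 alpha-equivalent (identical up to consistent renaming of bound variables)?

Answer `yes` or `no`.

Answer: yes

Derivation:
Term 1: (((((\f.(\g.(\h.(f (g h))))) t) ((\f.(\g.(\h.((f h) (g h))))) (\f.(\g.(\h.(f (g h))))))) u) (\f.(\g.(\h.((f h) g)))))
Term 2: (((((\g.(\f.(\h.(g (f h))))) t) ((\g.(\f.(\h.((g h) (f h))))) (\g.(\f.(\h.(g (f h))))))) u) (\g.(\f.(\h.((g h) f)))))
Alpha-equivalence: compare structure up to binder renaming.
Result: True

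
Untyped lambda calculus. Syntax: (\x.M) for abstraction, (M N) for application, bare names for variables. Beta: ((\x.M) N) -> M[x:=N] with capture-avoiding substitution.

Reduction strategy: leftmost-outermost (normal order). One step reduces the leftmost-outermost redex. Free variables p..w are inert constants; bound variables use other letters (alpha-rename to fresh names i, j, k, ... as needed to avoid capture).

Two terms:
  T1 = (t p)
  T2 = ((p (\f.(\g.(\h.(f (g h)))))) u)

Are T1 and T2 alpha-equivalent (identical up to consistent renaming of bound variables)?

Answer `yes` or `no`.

Answer: no

Derivation:
Term 1: (t p)
Term 2: ((p (\f.(\g.(\h.(f (g h)))))) u)
Alpha-equivalence: compare structure up to binder renaming.
Result: False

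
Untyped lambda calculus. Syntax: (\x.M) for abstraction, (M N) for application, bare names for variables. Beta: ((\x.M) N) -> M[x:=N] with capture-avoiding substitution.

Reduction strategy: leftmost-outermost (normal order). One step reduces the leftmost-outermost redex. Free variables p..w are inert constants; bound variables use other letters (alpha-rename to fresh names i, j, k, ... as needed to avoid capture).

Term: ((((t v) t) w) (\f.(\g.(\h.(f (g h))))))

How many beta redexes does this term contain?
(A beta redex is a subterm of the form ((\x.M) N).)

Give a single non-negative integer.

Term: ((((t v) t) w) (\f.(\g.(\h.(f (g h))))))
  (no redexes)
Total redexes: 0

Answer: 0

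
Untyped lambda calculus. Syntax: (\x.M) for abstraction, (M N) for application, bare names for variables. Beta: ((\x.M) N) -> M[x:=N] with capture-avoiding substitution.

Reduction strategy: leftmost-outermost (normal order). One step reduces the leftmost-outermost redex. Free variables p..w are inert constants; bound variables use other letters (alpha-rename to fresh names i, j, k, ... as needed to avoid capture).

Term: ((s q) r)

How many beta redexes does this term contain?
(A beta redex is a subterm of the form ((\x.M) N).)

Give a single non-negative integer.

Answer: 0

Derivation:
Term: ((s q) r)
  (no redexes)
Total redexes: 0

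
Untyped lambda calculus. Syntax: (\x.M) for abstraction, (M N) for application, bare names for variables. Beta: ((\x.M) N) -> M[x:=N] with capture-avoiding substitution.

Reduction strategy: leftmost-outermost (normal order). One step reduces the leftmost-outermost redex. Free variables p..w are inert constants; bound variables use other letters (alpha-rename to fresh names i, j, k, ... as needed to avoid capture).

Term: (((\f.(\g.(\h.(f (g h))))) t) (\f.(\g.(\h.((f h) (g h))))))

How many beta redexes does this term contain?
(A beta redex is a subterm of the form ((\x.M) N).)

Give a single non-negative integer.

Term: (((\f.(\g.(\h.(f (g h))))) t) (\f.(\g.(\h.((f h) (g h))))))
  Redex: ((\f.(\g.(\h.(f (g h))))) t)
Total redexes: 1

Answer: 1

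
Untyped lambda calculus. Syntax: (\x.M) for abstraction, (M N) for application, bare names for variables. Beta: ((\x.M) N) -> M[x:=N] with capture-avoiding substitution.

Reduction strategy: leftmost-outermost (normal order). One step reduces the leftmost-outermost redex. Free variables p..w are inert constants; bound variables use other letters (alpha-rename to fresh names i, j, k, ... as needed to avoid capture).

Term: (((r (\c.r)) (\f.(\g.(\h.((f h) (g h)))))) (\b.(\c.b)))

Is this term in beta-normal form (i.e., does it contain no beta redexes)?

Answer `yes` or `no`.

Term: (((r (\c.r)) (\f.(\g.(\h.((f h) (g h)))))) (\b.(\c.b)))
No beta redexes found.

Answer: yes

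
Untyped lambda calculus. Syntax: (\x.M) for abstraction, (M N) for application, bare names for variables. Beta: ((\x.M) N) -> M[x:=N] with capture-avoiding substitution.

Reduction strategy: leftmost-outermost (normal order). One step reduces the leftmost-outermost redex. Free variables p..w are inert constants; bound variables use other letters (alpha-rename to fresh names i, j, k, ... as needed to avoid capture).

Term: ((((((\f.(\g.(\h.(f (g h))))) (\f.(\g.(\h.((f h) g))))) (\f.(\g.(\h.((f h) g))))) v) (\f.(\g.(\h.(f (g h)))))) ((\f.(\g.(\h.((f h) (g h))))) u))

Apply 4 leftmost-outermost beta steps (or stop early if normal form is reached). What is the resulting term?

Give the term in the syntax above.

Step 0: ((((((\f.(\g.(\h.(f (g h))))) (\f.(\g.(\h.((f h) g))))) (\f.(\g.(\h.((f h) g))))) v) (\f.(\g.(\h.(f (g h)))))) ((\f.(\g.(\h.((f h) (g h))))) u))
Step 1: (((((\g.(\h.((\f.(\g.(\h.((f h) g)))) (g h)))) (\f.(\g.(\h.((f h) g))))) v) (\f.(\g.(\h.(f (g h)))))) ((\f.(\g.(\h.((f h) (g h))))) u))
Step 2: ((((\h.((\f.(\g.(\h.((f h) g)))) ((\f.(\g.(\h.((f h) g)))) h))) v) (\f.(\g.(\h.(f (g h)))))) ((\f.(\g.(\h.((f h) (g h))))) u))
Step 3: ((((\f.(\g.(\h.((f h) g)))) ((\f.(\g.(\h.((f h) g)))) v)) (\f.(\g.(\h.(f (g h)))))) ((\f.(\g.(\h.((f h) (g h))))) u))
Step 4: (((\g.(\h.((((\f.(\g.(\h.((f h) g)))) v) h) g))) (\f.(\g.(\h.(f (g h)))))) ((\f.(\g.(\h.((f h) (g h))))) u))

Answer: (((\g.(\h.((((\f.(\g.(\h.((f h) g)))) v) h) g))) (\f.(\g.(\h.(f (g h)))))) ((\f.(\g.(\h.((f h) (g h))))) u))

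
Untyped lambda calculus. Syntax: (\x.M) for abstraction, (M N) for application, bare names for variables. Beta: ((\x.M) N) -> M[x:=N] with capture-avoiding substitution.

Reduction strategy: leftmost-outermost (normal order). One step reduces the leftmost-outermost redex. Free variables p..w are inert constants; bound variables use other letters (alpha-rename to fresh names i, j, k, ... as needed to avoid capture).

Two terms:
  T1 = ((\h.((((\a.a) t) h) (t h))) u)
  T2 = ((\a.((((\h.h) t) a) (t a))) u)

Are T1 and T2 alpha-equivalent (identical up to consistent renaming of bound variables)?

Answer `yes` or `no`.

Term 1: ((\h.((((\a.a) t) h) (t h))) u)
Term 2: ((\a.((((\h.h) t) a) (t a))) u)
Alpha-equivalence: compare structure up to binder renaming.
Result: True

Answer: yes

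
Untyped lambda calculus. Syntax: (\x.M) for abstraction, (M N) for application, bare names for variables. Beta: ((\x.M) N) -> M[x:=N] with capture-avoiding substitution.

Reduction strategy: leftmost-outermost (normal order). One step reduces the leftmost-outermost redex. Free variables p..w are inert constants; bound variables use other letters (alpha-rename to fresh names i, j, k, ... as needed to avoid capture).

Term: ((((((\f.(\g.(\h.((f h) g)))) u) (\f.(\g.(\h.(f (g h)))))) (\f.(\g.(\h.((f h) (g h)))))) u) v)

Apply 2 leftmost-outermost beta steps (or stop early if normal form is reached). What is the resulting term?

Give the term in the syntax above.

Answer: ((((\h.((u h) (\f.(\g.(\h.(f (g h))))))) (\f.(\g.(\h.((f h) (g h)))))) u) v)

Derivation:
Step 0: ((((((\f.(\g.(\h.((f h) g)))) u) (\f.(\g.(\h.(f (g h)))))) (\f.(\g.(\h.((f h) (g h)))))) u) v)
Step 1: (((((\g.(\h.((u h) g))) (\f.(\g.(\h.(f (g h)))))) (\f.(\g.(\h.((f h) (g h)))))) u) v)
Step 2: ((((\h.((u h) (\f.(\g.(\h.(f (g h))))))) (\f.(\g.(\h.((f h) (g h)))))) u) v)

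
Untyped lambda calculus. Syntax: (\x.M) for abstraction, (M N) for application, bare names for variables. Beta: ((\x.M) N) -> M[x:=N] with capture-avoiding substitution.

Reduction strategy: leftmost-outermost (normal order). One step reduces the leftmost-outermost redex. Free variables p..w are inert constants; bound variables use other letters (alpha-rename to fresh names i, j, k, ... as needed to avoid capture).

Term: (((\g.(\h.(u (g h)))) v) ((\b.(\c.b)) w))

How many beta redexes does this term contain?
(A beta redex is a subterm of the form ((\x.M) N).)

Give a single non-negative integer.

Answer: 2

Derivation:
Term: (((\g.(\h.(u (g h)))) v) ((\b.(\c.b)) w))
  Redex: ((\g.(\h.(u (g h)))) v)
  Redex: ((\b.(\c.b)) w)
Total redexes: 2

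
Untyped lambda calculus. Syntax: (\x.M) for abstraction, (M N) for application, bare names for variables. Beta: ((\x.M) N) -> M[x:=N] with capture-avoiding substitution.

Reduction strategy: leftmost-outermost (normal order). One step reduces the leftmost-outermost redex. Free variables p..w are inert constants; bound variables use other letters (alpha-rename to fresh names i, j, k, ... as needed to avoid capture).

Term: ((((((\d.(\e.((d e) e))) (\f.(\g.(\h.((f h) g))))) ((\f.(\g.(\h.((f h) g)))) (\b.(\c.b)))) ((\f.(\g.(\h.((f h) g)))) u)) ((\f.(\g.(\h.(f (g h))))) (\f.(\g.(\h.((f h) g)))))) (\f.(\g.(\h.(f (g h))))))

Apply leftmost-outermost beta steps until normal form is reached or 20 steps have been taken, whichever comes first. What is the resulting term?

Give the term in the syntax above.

Step 0: ((((((\d.(\e.((d e) e))) (\f.(\g.(\h.((f h) g))))) ((\f.(\g.(\h.((f h) g)))) (\b.(\c.b)))) ((\f.(\g.(\h.((f h) g)))) u)) ((\f.(\g.(\h.(f (g h))))) (\f.(\g.(\h.((f h) g)))))) (\f.(\g.(\h.(f (g h))))))
Step 1: (((((\e.(((\f.(\g.(\h.((f h) g)))) e) e)) ((\f.(\g.(\h.((f h) g)))) (\b.(\c.b)))) ((\f.(\g.(\h.((f h) g)))) u)) ((\f.(\g.(\h.(f (g h))))) (\f.(\g.(\h.((f h) g)))))) (\f.(\g.(\h.(f (g h))))))
Step 2: ((((((\f.(\g.(\h.((f h) g)))) ((\f.(\g.(\h.((f h) g)))) (\b.(\c.b)))) ((\f.(\g.(\h.((f h) g)))) (\b.(\c.b)))) ((\f.(\g.(\h.((f h) g)))) u)) ((\f.(\g.(\h.(f (g h))))) (\f.(\g.(\h.((f h) g)))))) (\f.(\g.(\h.(f (g h))))))
Step 3: (((((\g.(\h.((((\f.(\g.(\h.((f h) g)))) (\b.(\c.b))) h) g))) ((\f.(\g.(\h.((f h) g)))) (\b.(\c.b)))) ((\f.(\g.(\h.((f h) g)))) u)) ((\f.(\g.(\h.(f (g h))))) (\f.(\g.(\h.((f h) g)))))) (\f.(\g.(\h.(f (g h))))))
Step 4: ((((\h.((((\f.(\g.(\h.((f h) g)))) (\b.(\c.b))) h) ((\f.(\g.(\h.((f h) g)))) (\b.(\c.b))))) ((\f.(\g.(\h.((f h) g)))) u)) ((\f.(\g.(\h.(f (g h))))) (\f.(\g.(\h.((f h) g)))))) (\f.(\g.(\h.(f (g h))))))
Step 5: ((((((\f.(\g.(\h.((f h) g)))) (\b.(\c.b))) ((\f.(\g.(\h.((f h) g)))) u)) ((\f.(\g.(\h.((f h) g)))) (\b.(\c.b)))) ((\f.(\g.(\h.(f (g h))))) (\f.(\g.(\h.((f h) g)))))) (\f.(\g.(\h.(f (g h))))))
Step 6: (((((\g.(\h.(((\b.(\c.b)) h) g))) ((\f.(\g.(\h.((f h) g)))) u)) ((\f.(\g.(\h.((f h) g)))) (\b.(\c.b)))) ((\f.(\g.(\h.(f (g h))))) (\f.(\g.(\h.((f h) g)))))) (\f.(\g.(\h.(f (g h))))))
Step 7: ((((\h.(((\b.(\c.b)) h) ((\f.(\g.(\h.((f h) g)))) u))) ((\f.(\g.(\h.((f h) g)))) (\b.(\c.b)))) ((\f.(\g.(\h.(f (g h))))) (\f.(\g.(\h.((f h) g)))))) (\f.(\g.(\h.(f (g h))))))
Step 8: (((((\b.(\c.b)) ((\f.(\g.(\h.((f h) g)))) (\b.(\c.b)))) ((\f.(\g.(\h.((f h) g)))) u)) ((\f.(\g.(\h.(f (g h))))) (\f.(\g.(\h.((f h) g)))))) (\f.(\g.(\h.(f (g h))))))
Step 9: ((((\c.((\f.(\g.(\h.((f h) g)))) (\b.(\c.b)))) ((\f.(\g.(\h.((f h) g)))) u)) ((\f.(\g.(\h.(f (g h))))) (\f.(\g.(\h.((f h) g)))))) (\f.(\g.(\h.(f (g h))))))
Step 10: ((((\f.(\g.(\h.((f h) g)))) (\b.(\c.b))) ((\f.(\g.(\h.(f (g h))))) (\f.(\g.(\h.((f h) g)))))) (\f.(\g.(\h.(f (g h))))))
Step 11: (((\g.(\h.(((\b.(\c.b)) h) g))) ((\f.(\g.(\h.(f (g h))))) (\f.(\g.(\h.((f h) g)))))) (\f.(\g.(\h.(f (g h))))))
Step 12: ((\h.(((\b.(\c.b)) h) ((\f.(\g.(\h.(f (g h))))) (\f.(\g.(\h.((f h) g))))))) (\f.(\g.(\h.(f (g h))))))
Step 13: (((\b.(\c.b)) (\f.(\g.(\h.(f (g h)))))) ((\f.(\g.(\h.(f (g h))))) (\f.(\g.(\h.((f h) g))))))
Step 14: ((\c.(\f.(\g.(\h.(f (g h)))))) ((\f.(\g.(\h.(f (g h))))) (\f.(\g.(\h.((f h) g))))))
Step 15: (\f.(\g.(\h.(f (g h)))))

Answer: (\f.(\g.(\h.(f (g h)))))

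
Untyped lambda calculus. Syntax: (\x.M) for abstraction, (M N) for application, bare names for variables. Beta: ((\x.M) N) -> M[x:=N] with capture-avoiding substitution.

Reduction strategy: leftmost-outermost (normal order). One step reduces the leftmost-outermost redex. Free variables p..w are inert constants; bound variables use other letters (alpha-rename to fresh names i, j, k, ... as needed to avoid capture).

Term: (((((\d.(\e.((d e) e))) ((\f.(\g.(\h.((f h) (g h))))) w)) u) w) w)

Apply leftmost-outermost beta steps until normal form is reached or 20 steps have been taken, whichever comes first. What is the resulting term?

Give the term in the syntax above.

Step 0: (((((\d.(\e.((d e) e))) ((\f.(\g.(\h.((f h) (g h))))) w)) u) w) w)
Step 1: ((((\e.((((\f.(\g.(\h.((f h) (g h))))) w) e) e)) u) w) w)
Step 2: ((((((\f.(\g.(\h.((f h) (g h))))) w) u) u) w) w)
Step 3: (((((\g.(\h.((w h) (g h)))) u) u) w) w)
Step 4: ((((\h.((w h) (u h))) u) w) w)
Step 5: ((((w u) (u u)) w) w)

Answer: ((((w u) (u u)) w) w)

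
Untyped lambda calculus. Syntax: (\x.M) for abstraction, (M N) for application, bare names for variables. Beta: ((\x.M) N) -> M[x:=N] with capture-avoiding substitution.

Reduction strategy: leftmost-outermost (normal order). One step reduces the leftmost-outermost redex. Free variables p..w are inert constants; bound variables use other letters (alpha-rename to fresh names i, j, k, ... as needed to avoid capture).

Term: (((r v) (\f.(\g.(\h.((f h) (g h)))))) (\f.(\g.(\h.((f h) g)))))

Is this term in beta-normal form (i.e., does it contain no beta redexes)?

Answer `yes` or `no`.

Answer: yes

Derivation:
Term: (((r v) (\f.(\g.(\h.((f h) (g h)))))) (\f.(\g.(\h.((f h) g)))))
No beta redexes found.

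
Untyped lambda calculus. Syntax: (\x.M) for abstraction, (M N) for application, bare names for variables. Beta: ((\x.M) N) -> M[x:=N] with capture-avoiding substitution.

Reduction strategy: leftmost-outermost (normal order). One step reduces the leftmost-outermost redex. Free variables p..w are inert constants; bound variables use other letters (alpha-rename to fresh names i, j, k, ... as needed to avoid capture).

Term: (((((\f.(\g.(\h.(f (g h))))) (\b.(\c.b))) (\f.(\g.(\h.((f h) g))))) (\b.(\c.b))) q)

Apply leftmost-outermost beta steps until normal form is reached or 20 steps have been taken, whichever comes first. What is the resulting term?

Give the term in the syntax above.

Step 0: (((((\f.(\g.(\h.(f (g h))))) (\b.(\c.b))) (\f.(\g.(\h.((f h) g))))) (\b.(\c.b))) q)
Step 1: ((((\g.(\h.((\b.(\c.b)) (g h)))) (\f.(\g.(\h.((f h) g))))) (\b.(\c.b))) q)
Step 2: (((\h.((\b.(\c.b)) ((\f.(\g.(\h.((f h) g)))) h))) (\b.(\c.b))) q)
Step 3: (((\b.(\c.b)) ((\f.(\g.(\h.((f h) g)))) (\b.(\c.b)))) q)
Step 4: ((\c.((\f.(\g.(\h.((f h) g)))) (\b.(\c.b)))) q)
Step 5: ((\f.(\g.(\h.((f h) g)))) (\b.(\c.b)))
Step 6: (\g.(\h.(((\b.(\c.b)) h) g)))
Step 7: (\g.(\h.((\c.h) g)))
Step 8: (\g.(\h.h))

Answer: (\g.(\h.h))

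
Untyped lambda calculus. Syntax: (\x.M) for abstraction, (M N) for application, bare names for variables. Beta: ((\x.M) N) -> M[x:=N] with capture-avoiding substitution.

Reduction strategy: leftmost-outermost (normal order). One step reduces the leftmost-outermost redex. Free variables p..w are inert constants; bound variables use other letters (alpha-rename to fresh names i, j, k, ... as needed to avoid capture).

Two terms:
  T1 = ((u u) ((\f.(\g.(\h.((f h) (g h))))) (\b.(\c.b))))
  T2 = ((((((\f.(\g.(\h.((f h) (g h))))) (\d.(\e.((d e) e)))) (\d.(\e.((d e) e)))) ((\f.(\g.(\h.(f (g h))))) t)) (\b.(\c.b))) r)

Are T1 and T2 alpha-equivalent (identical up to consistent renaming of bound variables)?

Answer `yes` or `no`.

Term 1: ((u u) ((\f.(\g.(\h.((f h) (g h))))) (\b.(\c.b))))
Term 2: ((((((\f.(\g.(\h.((f h) (g h))))) (\d.(\e.((d e) e)))) (\d.(\e.((d e) e)))) ((\f.(\g.(\h.(f (g h))))) t)) (\b.(\c.b))) r)
Alpha-equivalence: compare structure up to binder renaming.
Result: False

Answer: no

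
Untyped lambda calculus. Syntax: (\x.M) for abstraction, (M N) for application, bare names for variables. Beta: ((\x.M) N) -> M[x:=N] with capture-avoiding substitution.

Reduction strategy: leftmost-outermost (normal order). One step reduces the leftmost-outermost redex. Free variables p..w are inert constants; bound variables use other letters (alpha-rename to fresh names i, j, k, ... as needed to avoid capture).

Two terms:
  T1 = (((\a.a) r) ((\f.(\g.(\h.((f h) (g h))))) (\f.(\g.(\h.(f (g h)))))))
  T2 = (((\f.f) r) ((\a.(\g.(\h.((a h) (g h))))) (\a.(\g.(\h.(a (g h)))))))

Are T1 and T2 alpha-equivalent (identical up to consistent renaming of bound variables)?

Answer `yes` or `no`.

Term 1: (((\a.a) r) ((\f.(\g.(\h.((f h) (g h))))) (\f.(\g.(\h.(f (g h)))))))
Term 2: (((\f.f) r) ((\a.(\g.(\h.((a h) (g h))))) (\a.(\g.(\h.(a (g h)))))))
Alpha-equivalence: compare structure up to binder renaming.
Result: True

Answer: yes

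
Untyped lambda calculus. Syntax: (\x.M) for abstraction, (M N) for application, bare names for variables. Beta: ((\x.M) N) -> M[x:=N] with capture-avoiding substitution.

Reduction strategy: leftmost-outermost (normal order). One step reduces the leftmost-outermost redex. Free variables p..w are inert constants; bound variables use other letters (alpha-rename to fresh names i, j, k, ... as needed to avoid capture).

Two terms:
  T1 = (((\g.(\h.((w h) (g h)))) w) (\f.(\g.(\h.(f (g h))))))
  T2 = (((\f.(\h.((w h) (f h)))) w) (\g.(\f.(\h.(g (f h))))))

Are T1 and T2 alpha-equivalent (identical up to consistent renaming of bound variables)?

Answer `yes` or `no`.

Answer: yes

Derivation:
Term 1: (((\g.(\h.((w h) (g h)))) w) (\f.(\g.(\h.(f (g h))))))
Term 2: (((\f.(\h.((w h) (f h)))) w) (\g.(\f.(\h.(g (f h))))))
Alpha-equivalence: compare structure up to binder renaming.
Result: True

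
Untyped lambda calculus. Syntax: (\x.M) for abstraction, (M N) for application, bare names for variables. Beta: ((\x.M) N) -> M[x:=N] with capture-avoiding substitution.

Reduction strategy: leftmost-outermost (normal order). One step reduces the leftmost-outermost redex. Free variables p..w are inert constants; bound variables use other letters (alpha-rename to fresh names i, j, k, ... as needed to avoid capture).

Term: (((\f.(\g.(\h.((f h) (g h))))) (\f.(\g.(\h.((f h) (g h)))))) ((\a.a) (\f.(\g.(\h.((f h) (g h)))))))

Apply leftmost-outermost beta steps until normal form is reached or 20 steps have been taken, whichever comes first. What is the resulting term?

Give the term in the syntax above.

Step 0: (((\f.(\g.(\h.((f h) (g h))))) (\f.(\g.(\h.((f h) (g h)))))) ((\a.a) (\f.(\g.(\h.((f h) (g h)))))))
Step 1: ((\g.(\h.(((\f.(\g.(\h.((f h) (g h))))) h) (g h)))) ((\a.a) (\f.(\g.(\h.((f h) (g h)))))))
Step 2: (\h.(((\f.(\g.(\h.((f h) (g h))))) h) (((\a.a) (\f.(\g.(\h.((f h) (g h)))))) h)))
Step 3: (\h.((\g.(\i.((h i) (g i)))) (((\a.a) (\f.(\g.(\h.((f h) (g h)))))) h)))
Step 4: (\h.(\i.((h i) ((((\a.a) (\f.(\g.(\h.((f h) (g h)))))) h) i))))
Step 5: (\h.(\i.((h i) (((\f.(\g.(\h.((f h) (g h))))) h) i))))
Step 6: (\h.(\i.((h i) ((\g.(\i.((h i) (g i)))) i))))
Step 7: (\h.(\i.((h i) (\j.((h j) (i j))))))

Answer: (\h.(\i.((h i) (\j.((h j) (i j))))))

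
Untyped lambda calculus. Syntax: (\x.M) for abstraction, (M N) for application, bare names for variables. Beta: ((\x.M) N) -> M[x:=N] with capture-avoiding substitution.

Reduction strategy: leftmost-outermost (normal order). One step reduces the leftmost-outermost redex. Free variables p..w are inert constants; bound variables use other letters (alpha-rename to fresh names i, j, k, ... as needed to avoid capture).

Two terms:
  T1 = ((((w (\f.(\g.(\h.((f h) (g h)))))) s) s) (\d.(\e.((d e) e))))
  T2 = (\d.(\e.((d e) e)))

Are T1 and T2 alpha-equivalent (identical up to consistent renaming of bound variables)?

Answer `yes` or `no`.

Answer: no

Derivation:
Term 1: ((((w (\f.(\g.(\h.((f h) (g h)))))) s) s) (\d.(\e.((d e) e))))
Term 2: (\d.(\e.((d e) e)))
Alpha-equivalence: compare structure up to binder renaming.
Result: False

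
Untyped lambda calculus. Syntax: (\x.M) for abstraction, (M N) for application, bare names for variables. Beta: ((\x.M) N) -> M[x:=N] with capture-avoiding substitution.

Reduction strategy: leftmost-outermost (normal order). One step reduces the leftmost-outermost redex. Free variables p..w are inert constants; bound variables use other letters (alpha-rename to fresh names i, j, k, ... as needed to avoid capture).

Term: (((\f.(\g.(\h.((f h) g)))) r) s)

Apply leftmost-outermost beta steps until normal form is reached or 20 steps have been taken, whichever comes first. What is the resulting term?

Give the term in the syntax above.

Answer: (\h.((r h) s))

Derivation:
Step 0: (((\f.(\g.(\h.((f h) g)))) r) s)
Step 1: ((\g.(\h.((r h) g))) s)
Step 2: (\h.((r h) s))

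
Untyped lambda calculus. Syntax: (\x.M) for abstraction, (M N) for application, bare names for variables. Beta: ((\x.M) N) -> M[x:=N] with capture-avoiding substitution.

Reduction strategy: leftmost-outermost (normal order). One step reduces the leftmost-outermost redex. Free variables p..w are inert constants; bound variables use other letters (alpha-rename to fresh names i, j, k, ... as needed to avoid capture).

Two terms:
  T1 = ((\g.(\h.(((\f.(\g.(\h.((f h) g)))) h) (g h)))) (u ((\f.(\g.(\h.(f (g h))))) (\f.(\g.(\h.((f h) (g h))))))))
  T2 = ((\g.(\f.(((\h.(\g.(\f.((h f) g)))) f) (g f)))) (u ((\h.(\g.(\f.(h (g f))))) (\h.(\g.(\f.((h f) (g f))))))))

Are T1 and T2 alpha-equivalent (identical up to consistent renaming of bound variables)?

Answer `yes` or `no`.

Term 1: ((\g.(\h.(((\f.(\g.(\h.((f h) g)))) h) (g h)))) (u ((\f.(\g.(\h.(f (g h))))) (\f.(\g.(\h.((f h) (g h))))))))
Term 2: ((\g.(\f.(((\h.(\g.(\f.((h f) g)))) f) (g f)))) (u ((\h.(\g.(\f.(h (g f))))) (\h.(\g.(\f.((h f) (g f))))))))
Alpha-equivalence: compare structure up to binder renaming.
Result: True

Answer: yes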